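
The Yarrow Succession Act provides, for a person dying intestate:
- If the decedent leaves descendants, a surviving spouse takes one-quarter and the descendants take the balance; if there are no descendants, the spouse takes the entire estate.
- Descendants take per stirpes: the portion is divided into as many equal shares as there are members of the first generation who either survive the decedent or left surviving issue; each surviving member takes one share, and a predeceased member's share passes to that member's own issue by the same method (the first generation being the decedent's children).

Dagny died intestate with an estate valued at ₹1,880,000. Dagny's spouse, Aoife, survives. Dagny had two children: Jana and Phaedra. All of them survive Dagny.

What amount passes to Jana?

Jana receives ₹705,000.

Aoife takes one-quarter of ₹1,880,000 = ₹470,000. The remaining ₹1,410,000 passes to the descendants.
The descendants' portion (₹1,410,000) is divided into 2 shares of ₹705,000: Jana and Phaedra each take ₹705,000.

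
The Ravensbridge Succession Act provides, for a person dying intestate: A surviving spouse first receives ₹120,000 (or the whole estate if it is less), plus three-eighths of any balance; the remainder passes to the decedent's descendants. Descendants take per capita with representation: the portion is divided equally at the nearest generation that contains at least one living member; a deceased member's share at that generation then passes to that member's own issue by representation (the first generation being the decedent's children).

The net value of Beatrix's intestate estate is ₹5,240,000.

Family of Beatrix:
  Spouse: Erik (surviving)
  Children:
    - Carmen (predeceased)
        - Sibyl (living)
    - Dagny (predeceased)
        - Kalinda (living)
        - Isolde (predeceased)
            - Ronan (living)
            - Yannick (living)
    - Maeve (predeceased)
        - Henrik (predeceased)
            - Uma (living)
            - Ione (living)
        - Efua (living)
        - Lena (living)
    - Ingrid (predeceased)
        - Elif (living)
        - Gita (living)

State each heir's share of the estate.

Erik: ₹2,040,000; Sibyl: ₹400,000; Kalinda: ₹400,000; Ronan: ₹200,000; Yannick: ₹200,000; Uma: ₹200,000; Ione: ₹200,000; Efua: ₹400,000; Lena: ₹400,000; Elif: ₹400,000; Gita: ₹400,000

Erik first takes ₹120,000, leaving a balance of ₹5,120,000. Erik then takes three-eighths of the balance (₹1,920,000), for a total of ₹2,040,000. The remaining ₹3,200,000 passes to the descendants.
No child survives, so the initial division is made at the grandchildren's generation.
The descendants' portion (₹3,200,000) is divided into 8 shares of ₹400,000: Sibyl, Kalinda, Efua, Lena, Elif, and Gita each take ₹400,000; Isolde's ₹400,000 share passes to Isolde's issue; Henrik's ₹400,000 share passes to Henrik's issue.
Isolde's share (₹400,000) is divided into 2 shares of ₹200,000: Ronan and Yannick each take ₹200,000.
Henrik's share (₹400,000) is divided into 2 shares of ₹200,000: Uma and Ione each take ₹200,000.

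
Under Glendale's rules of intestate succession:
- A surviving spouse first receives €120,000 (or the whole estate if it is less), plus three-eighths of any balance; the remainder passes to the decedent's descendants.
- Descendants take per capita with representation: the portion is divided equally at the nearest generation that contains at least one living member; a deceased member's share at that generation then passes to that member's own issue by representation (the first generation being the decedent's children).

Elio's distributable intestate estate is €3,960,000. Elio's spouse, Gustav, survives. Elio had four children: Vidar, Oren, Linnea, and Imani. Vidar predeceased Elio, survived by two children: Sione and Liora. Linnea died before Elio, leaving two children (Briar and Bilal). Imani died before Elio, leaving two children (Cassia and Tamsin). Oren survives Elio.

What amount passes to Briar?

Gustav first takes €120,000, leaving a balance of €3,840,000. Gustav then takes three-eighths of the balance (€1,440,000), for a total of €1,560,000. The remaining €2,400,000 passes to the descendants.
The descendants' portion (€2,400,000) is divided into 4 shares of €600,000: Oren takes €600,000; Vidar's €600,000 share passes to Vidar's issue; Linnea's €600,000 share passes to Linnea's issue; Imani's €600,000 share passes to Imani's issue.
Vidar's share (€600,000) is divided into 2 shares of €300,000: Sione and Liora each take €300,000.
Linnea's share (€600,000) is divided into 2 shares of €300,000: Briar and Bilal each take €300,000.
Imani's share (€600,000) is divided into 2 shares of €300,000: Cassia and Tamsin each take €300,000.

Briar receives €300,000.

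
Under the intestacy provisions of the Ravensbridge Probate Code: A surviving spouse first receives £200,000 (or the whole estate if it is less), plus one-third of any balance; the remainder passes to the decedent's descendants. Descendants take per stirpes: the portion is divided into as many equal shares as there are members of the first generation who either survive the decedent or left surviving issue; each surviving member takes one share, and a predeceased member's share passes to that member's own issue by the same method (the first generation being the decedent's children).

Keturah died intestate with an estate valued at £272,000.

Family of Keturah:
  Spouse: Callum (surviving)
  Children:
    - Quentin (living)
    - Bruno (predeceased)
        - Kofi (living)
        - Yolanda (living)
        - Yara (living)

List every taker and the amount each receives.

Callum: £224,000; Quentin: £24,000; Kofi: £8,000; Yolanda: £8,000; Yara: £8,000

Callum first takes £200,000, leaving a balance of £72,000. Callum then takes one-third of the balance (£24,000), for a total of £224,000. The remaining £48,000 passes to the descendants.
The descendants' portion (£48,000) is divided into 2 shares of £24,000: Quentin takes £24,000; Bruno's £24,000 share passes to Bruno's issue.
Bruno's share (£24,000) is divided into 3 shares of £8,000: Kofi, Yolanda, and Yara each take £8,000.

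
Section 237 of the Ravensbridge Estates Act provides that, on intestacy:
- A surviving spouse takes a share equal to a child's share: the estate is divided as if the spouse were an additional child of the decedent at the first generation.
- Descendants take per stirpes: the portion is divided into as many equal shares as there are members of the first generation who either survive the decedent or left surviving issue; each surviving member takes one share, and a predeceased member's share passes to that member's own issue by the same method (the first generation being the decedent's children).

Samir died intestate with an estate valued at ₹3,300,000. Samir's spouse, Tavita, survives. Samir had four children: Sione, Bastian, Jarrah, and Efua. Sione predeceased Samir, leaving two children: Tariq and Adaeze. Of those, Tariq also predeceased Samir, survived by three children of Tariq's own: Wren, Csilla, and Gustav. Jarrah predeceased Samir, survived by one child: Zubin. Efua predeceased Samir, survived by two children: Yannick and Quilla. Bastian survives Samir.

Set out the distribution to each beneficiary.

Tavita: ₹660,000; Wren: ₹110,000; Csilla: ₹110,000; Gustav: ₹110,000; Adaeze: ₹330,000; Bastian: ₹660,000; Zubin: ₹660,000; Yannick: ₹330,000; Quilla: ₹330,000

The spouse counts as an additional share at the children's level, so there are 5 primary shares of ₹660,000. Tavita takes one such share (₹660,000).
The children's combined portion (₹2,640,000) is divided into 4 shares of ₹660,000: Bastian takes ₹660,000; Sione's ₹660,000 share passes to Sione's issue; Jarrah's ₹660,000 share passes to Jarrah's issue; Efua's ₹660,000 share passes to Efua's issue.
Sione's share (₹660,000) is divided into 2 shares of ₹330,000: Adaeze takes ₹330,000; Tariq's ₹330,000 share passes to Tariq's issue.
Tariq's share (₹330,000) is divided into 3 shares of ₹110,000: Wren, Csilla, and Gustav each take ₹110,000.
Jarrah's share (₹660,000) passes entirely to Zubin.
Efua's share (₹660,000) is divided into 2 shares of ₹330,000: Yannick and Quilla each take ₹330,000.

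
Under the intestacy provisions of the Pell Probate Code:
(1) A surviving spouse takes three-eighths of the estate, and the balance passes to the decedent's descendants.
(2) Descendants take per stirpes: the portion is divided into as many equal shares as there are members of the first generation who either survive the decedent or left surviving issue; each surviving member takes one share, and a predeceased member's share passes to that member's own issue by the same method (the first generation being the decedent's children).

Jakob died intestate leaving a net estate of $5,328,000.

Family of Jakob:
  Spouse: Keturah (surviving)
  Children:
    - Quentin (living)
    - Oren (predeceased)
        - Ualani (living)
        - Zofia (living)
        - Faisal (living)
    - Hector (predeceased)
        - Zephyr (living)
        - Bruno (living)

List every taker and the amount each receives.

Keturah: $1,998,000; Quentin: $1,110,000; Ualani: $370,000; Zofia: $370,000; Faisal: $370,000; Zephyr: $555,000; Bruno: $555,000

Keturah takes three-eighths of $5,328,000 = $1,998,000. The remaining $3,330,000 passes to the descendants.
The descendants' portion ($3,330,000) is divided into 3 shares of $1,110,000: Quentin takes $1,110,000; Oren's $1,110,000 share passes to Oren's issue; Hector's $1,110,000 share passes to Hector's issue.
Oren's share ($1,110,000) is divided into 3 shares of $370,000: Ualani, Zofia, and Faisal each take $370,000.
Hector's share ($1,110,000) is divided into 2 shares of $555,000: Zephyr and Bruno each take $555,000.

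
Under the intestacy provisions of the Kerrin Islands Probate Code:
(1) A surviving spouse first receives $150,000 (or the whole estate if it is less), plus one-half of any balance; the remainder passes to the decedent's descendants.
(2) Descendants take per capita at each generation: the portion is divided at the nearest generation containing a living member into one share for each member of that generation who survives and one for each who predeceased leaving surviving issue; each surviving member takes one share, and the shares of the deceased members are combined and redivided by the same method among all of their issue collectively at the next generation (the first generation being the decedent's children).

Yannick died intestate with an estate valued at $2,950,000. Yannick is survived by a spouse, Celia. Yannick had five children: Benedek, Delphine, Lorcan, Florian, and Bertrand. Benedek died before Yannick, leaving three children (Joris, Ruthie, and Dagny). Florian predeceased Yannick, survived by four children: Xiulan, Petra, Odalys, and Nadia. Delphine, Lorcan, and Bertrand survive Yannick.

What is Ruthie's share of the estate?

Celia first takes $150,000, leaving a balance of $2,800,000. Celia then takes one-half of the balance ($1,400,000), for a total of $1,550,000. The remaining $1,400,000 passes to the descendants.
The descendants' portion ($1,400,000) is divided at the children's generation into 5 shares of $280,000. Delphine, Lorcan, and Bertrand each take $280,000. The 2 shares of the deceased (Benedek and Florian) are combined into a pool of $560,000.
That pool ($560,000) is divided at the grandchildren's generation equally among Joris, Ruthie, Dagny, Xiulan, Petra, Odalys, and Nadia: $80,000 each.

Ruthie receives $80,000.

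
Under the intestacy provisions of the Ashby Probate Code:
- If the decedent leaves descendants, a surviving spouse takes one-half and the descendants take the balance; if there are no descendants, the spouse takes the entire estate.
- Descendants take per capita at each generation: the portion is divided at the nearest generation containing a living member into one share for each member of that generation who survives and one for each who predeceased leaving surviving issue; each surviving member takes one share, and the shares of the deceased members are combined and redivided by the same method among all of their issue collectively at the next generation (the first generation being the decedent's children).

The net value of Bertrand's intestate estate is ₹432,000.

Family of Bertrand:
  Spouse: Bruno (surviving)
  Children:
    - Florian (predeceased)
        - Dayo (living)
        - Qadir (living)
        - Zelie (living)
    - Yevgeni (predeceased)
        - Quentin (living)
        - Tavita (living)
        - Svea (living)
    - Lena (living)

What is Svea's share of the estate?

Bruno takes one-half of ₹432,000 = ₹216,000. The remaining ₹216,000 passes to the descendants.
The descendants' portion (₹216,000) is divided at the children's generation into 3 shares of ₹72,000. Lena takes ₹72,000. The 2 shares of the deceased (Florian and Yevgeni) are combined into a pool of ₹144,000.
That pool (₹144,000) is divided at the grandchildren's generation equally among Dayo, Qadir, Zelie, Quentin, Tavita, and Svea: ₹24,000 each.

Svea receives ₹24,000.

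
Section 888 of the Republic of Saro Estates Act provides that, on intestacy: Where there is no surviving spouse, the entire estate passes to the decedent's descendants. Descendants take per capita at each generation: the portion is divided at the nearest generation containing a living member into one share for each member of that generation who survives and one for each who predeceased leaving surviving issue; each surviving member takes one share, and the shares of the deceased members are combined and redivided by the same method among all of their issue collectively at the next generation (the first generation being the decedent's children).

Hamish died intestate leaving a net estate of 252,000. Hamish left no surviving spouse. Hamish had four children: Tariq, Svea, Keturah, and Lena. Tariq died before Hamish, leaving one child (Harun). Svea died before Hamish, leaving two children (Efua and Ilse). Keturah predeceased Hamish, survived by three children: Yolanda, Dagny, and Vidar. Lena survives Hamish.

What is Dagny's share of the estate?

Dagny receives 31,500.

The entire 252,000 passes to the descendants.
That amount (252,000) is divided at the children's generation into 4 shares of 63,000. Lena takes 63,000. The 3 shares of the deceased (Tariq, Svea, and Keturah) are combined into a pool of 189,000.
That pool (189,000) is divided at the grandchildren's generation equally among Harun, Efua, Ilse, Yolanda, Dagny, and Vidar: 31,500 each.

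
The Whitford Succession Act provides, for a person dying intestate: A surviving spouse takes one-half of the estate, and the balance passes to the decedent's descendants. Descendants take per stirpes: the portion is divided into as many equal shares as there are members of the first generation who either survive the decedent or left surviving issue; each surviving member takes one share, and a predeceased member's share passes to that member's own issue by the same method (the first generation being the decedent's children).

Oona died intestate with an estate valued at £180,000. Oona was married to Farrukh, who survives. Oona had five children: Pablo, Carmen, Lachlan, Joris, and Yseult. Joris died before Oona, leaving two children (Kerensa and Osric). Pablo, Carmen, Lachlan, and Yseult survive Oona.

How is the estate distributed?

Farrukh: £90,000; Pablo: £18,000; Carmen: £18,000; Lachlan: £18,000; Kerensa: £9,000; Osric: £9,000; Yseult: £18,000

Farrukh takes one-half of £180,000 = £90,000. The remaining £90,000 passes to the descendants.
The descendants' portion (£90,000) is divided into 5 shares of £18,000: Pablo, Carmen, Lachlan, and Yseult each take £18,000; Joris's £18,000 share passes to Joris's issue.
Joris's share (£18,000) is divided into 2 shares of £9,000: Kerensa and Osric each take £9,000.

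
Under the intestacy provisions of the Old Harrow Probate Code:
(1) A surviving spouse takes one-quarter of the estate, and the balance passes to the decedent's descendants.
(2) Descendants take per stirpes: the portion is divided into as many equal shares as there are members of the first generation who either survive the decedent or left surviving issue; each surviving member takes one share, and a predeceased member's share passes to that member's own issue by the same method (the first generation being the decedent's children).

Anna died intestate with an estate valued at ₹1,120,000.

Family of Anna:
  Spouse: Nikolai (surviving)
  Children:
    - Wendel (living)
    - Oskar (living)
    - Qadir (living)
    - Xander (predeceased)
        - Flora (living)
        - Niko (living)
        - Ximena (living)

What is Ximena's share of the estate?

Ximena receives ₹70,000.

Nikolai takes one-quarter of ₹1,120,000 = ₹280,000. The remaining ₹840,000 passes to the descendants.
The descendants' portion (₹840,000) is divided into 4 shares of ₹210,000: Wendel, Oskar, and Qadir each take ₹210,000; Xander's ₹210,000 share passes to Xander's issue.
Xander's share (₹210,000) is divided into 3 shares of ₹70,000: Flora, Niko, and Ximena each take ₹70,000.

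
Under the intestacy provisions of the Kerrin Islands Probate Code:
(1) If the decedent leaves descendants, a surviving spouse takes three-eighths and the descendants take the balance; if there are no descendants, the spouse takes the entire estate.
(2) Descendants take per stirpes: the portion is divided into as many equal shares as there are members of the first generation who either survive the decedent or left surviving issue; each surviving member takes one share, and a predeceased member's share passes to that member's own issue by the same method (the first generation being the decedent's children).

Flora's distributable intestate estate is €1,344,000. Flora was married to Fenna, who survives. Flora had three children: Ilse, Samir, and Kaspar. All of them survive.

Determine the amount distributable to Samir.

Samir receives €280,000.

Fenna takes three-eighths of €1,344,000 = €504,000. The remaining €840,000 passes to the descendants.
The descendants' portion (€840,000) is divided into 3 shares of €280,000: Ilse, Samir, and Kaspar each take €280,000.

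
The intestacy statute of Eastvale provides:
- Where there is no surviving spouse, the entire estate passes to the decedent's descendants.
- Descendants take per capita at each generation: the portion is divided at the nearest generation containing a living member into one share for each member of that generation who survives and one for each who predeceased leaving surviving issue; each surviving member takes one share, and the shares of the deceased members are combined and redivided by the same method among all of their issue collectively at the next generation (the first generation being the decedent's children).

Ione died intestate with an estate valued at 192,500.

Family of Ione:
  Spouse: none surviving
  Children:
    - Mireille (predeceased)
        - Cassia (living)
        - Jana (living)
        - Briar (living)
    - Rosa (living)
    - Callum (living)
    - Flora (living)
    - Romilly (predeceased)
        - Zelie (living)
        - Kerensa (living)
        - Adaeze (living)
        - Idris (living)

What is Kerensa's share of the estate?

The entire 192,500 passes to the descendants.
That amount (192,500) is divided at the children's generation into 5 shares of 38,500. Rosa, Callum, and Flora each take 38,500. The 2 shares of the deceased (Mireille and Romilly) are combined into a pool of 77,000.
That pool (77,000) is divided at the grandchildren's generation equally among Cassia, Jana, Briar, Zelie, Kerensa, Adaeze, and Idris: 11,000 each.

Kerensa receives 11,000.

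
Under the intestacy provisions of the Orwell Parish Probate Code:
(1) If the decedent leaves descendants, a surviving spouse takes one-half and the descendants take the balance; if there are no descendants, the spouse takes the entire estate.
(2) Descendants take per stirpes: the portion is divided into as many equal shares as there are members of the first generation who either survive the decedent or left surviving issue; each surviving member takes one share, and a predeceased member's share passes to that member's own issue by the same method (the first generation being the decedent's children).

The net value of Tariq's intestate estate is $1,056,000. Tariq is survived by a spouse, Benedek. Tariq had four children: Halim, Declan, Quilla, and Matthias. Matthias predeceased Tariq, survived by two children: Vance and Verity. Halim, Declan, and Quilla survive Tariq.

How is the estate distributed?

Benedek takes one-half of $1,056,000 = $528,000. The remaining $528,000 passes to the descendants.
The descendants' portion ($528,000) is divided into 4 shares of $132,000: Halim, Declan, and Quilla each take $132,000; Matthias's $132,000 share passes to Matthias's issue.
Matthias's share ($132,000) is divided into 2 shares of $66,000: Vance and Verity each take $66,000.

Benedek: $528,000; Halim: $132,000; Declan: $132,000; Quilla: $132,000; Vance: $66,000; Verity: $66,000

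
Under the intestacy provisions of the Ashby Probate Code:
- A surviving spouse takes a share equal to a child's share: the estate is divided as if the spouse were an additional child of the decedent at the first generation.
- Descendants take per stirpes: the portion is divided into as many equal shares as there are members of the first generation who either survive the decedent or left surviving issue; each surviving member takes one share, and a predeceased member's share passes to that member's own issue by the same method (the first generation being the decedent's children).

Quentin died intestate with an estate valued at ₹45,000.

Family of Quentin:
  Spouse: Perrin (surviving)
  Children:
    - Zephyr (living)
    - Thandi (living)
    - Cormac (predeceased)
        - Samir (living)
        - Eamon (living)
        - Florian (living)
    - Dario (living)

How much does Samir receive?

Samir receives ₹3,000.

The spouse counts as an additional share at the children's level, so there are 5 primary shares of ₹9,000. Perrin takes one such share (₹9,000).
The children's combined portion (₹36,000) is divided into 4 shares of ₹9,000: Zephyr, Thandi, and Dario each take ₹9,000; Cormac's ₹9,000 share passes to Cormac's issue.
Cormac's share (₹9,000) is divided into 3 shares of ₹3,000: Samir, Eamon, and Florian each take ₹3,000.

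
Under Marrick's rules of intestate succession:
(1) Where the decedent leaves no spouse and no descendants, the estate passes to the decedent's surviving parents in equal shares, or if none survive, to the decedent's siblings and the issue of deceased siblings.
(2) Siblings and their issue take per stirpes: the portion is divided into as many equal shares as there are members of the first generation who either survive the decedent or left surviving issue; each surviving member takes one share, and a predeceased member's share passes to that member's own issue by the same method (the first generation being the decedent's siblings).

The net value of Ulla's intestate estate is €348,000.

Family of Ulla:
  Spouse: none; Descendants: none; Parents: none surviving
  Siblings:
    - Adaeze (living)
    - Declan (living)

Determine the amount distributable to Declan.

Declan receives €174,000.

The entire €348,000 passes to the siblings and their issue.
That amount (€348,000) is divided into 2 shares of €174,000: Adaeze and Declan each take €174,000.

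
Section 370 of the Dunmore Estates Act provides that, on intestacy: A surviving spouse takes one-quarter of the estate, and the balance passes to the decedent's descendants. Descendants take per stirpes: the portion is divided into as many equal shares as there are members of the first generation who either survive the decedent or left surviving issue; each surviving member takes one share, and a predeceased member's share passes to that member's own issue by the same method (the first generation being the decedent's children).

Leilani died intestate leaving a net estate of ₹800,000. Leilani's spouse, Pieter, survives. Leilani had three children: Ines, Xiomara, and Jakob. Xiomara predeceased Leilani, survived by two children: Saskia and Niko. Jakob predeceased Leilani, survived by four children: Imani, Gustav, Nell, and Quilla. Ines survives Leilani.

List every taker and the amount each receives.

Pieter: ₹200,000; Ines: ₹200,000; Saskia: ₹100,000; Niko: ₹100,000; Imani: ₹50,000; Gustav: ₹50,000; Nell: ₹50,000; Quilla: ₹50,000

Pieter takes one-quarter of ₹800,000 = ₹200,000. The remaining ₹600,000 passes to the descendants.
The descendants' portion (₹600,000) is divided into 3 shares of ₹200,000: Ines takes ₹200,000; Xiomara's ₹200,000 share passes to Xiomara's issue; Jakob's ₹200,000 share passes to Jakob's issue.
Xiomara's share (₹200,000) is divided into 2 shares of ₹100,000: Saskia and Niko each take ₹100,000.
Jakob's share (₹200,000) is divided into 4 shares of ₹50,000: Imani, Gustav, Nell, and Quilla each take ₹50,000.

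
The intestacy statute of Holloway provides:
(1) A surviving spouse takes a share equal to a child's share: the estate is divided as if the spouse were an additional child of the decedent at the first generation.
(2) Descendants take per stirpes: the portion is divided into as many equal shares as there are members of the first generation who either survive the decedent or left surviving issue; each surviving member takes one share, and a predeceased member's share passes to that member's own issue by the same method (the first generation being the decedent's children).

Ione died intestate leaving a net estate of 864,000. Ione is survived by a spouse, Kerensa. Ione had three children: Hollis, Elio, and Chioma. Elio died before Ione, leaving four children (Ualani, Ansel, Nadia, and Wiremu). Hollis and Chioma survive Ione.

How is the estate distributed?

Kerensa: 216,000; Hollis: 216,000; Ualani: 54,000; Ansel: 54,000; Nadia: 54,000; Wiremu: 54,000; Chioma: 216,000

The spouse counts as an additional share at the children's level, so there are 4 primary shares of 216,000. Kerensa takes one such share (216,000).
The children's combined portion (648,000) is divided into 3 shares of 216,000: Hollis and Chioma each take 216,000; Elio's 216,000 share passes to Elio's issue.
Elio's share (216,000) is divided into 4 shares of 54,000: Ualani, Ansel, Nadia, and Wiremu each take 54,000.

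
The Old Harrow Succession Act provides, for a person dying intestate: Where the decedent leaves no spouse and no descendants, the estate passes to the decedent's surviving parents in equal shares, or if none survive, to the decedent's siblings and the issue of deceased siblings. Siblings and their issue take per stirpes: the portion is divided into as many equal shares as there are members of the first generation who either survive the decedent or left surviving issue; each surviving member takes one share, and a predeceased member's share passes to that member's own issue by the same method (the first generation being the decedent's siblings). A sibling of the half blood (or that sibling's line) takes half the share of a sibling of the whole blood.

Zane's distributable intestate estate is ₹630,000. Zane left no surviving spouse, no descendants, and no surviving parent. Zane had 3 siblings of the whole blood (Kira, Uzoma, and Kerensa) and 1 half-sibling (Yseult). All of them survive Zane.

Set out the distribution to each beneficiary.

Kira: ₹180,000; Yseult: ₹90,000; Uzoma: ₹180,000; Kerensa: ₹180,000

The entire ₹630,000 passes to the siblings and their issue.
Counting each half-blood sibling's line as half a unit, there are 7/2 units in ₹630,000, so one unit is ₹180,000. Whole-blood lines (Kira, Uzoma, and Kerensa) take ₹180,000 each; half-blood lines (Yseult) take ₹90,000 each.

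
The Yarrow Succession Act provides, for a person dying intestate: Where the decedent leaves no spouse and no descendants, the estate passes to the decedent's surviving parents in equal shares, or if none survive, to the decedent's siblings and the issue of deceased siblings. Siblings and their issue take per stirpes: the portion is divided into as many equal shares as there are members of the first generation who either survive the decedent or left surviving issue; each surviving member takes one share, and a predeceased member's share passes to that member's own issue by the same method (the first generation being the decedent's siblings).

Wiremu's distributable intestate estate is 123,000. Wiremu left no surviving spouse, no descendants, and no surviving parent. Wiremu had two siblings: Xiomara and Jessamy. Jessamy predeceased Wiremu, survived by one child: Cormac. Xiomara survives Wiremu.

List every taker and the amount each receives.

Xiomara: 61,500; Cormac: 61,500

The entire 123,000 passes to the siblings and their issue.
That amount (123,000) is divided into 2 shares of 61,500: Xiomara takes 61,500; Jessamy's 61,500 share passes to Jessamy's issue.
Jessamy's share (61,500) passes entirely to Cormac.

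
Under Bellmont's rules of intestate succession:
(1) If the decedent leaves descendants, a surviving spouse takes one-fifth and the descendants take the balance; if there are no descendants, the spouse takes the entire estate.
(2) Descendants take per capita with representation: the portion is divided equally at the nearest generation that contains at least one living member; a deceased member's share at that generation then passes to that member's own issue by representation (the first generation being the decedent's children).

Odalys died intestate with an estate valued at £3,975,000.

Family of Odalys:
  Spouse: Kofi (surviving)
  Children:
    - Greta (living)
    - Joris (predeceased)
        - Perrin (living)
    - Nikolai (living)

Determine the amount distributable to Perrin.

Kofi takes one-fifth of £3,975,000 = £795,000. The remaining £3,180,000 passes to the descendants.
The descendants' portion (£3,180,000) is divided into 3 shares of £1,060,000: Greta and Nikolai each take £1,060,000; Joris's £1,060,000 share passes to Joris's issue.
Joris's share (£1,060,000) passes entirely to Perrin.

Perrin receives £1,060,000.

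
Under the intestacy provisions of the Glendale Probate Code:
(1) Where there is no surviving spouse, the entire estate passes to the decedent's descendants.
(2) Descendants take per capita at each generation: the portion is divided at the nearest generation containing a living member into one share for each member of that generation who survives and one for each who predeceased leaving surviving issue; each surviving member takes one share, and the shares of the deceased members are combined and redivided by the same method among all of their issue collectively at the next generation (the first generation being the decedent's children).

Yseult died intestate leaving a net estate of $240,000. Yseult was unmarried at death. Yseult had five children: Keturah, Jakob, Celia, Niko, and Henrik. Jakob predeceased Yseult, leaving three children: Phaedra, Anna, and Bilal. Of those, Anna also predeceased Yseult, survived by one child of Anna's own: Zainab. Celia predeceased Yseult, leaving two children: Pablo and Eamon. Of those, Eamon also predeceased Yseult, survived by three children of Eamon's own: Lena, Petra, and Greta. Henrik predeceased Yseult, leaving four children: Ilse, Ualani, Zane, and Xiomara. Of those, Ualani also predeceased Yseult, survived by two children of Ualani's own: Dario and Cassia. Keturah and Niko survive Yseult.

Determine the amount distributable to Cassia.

Cassia receives $8,000.

The entire $240,000 passes to the descendants.
That amount ($240,000) is divided at the children's generation into 5 shares of $48,000. Keturah and Niko each take $48,000. The 3 shares of the deceased (Jakob, Celia, and Henrik) are combined into a pool of $144,000.
That pool ($144,000) is divided at the grandchildren's generation into 9 shares of $16,000. Phaedra, Bilal, Pablo, Ilse, Zane, and Xiomara each take $16,000. The 3 shares of the deceased (Anna, Eamon, and Ualani) are combined into a pool of $48,000.
That pool ($48,000) is divided at the great-grandchildren's generation equally among Zainab, Lena, Petra, Greta, Dario, and Cassia: $8,000 each.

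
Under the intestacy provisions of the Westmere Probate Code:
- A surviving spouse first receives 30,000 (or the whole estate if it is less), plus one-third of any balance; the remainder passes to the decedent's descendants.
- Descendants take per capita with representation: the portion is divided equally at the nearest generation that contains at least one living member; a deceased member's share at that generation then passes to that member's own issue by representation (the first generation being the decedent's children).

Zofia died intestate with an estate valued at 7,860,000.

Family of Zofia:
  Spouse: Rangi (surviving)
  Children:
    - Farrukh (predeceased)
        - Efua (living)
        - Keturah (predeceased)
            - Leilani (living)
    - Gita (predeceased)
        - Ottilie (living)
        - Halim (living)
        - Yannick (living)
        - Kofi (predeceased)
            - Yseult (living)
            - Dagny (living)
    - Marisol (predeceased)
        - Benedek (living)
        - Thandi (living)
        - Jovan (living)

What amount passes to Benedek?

Benedek receives 580,000.

Rangi first takes 30,000, leaving a balance of 7,830,000. Rangi then takes one-third of the balance (2,610,000), for a total of 2,640,000. The remaining 5,220,000 passes to the descendants.
No child survives, so the initial division is made at the grandchildren's generation.
The descendants' portion (5,220,000) is divided into 9 shares of 580,000: Efua, Ottilie, Halim, Yannick, Benedek, Thandi, and Jovan each take 580,000; Keturah's 580,000 share passes to Keturah's issue; Kofi's 580,000 share passes to Kofi's issue.
Keturah's share (580,000) passes entirely to Leilani.
Kofi's share (580,000) is divided into 2 shares of 290,000: Yseult and Dagny each take 290,000.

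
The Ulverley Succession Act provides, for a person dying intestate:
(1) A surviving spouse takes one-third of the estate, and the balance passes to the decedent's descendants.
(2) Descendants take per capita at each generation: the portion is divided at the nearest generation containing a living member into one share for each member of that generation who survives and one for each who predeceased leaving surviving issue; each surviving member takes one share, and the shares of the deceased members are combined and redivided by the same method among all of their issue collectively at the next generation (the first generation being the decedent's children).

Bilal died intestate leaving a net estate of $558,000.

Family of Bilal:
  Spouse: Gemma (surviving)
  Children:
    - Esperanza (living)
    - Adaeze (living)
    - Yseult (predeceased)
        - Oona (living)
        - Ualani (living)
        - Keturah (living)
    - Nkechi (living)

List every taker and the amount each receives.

Gemma: $186,000; Esperanza: $93,000; Adaeze: $93,000; Oona: $31,000; Ualani: $31,000; Keturah: $31,000; Nkechi: $93,000

Gemma takes one-third of $558,000 = $186,000. The remaining $372,000 passes to the descendants.
The descendants' portion ($372,000) is divided at the children's generation into 4 shares of $93,000. Esperanza, Adaeze, and Nkechi each take $93,000. The remaining share for the deceased Yseult ($93,000) is carried to the next generation.
That pool ($93,000) is divided at the grandchildren's generation equally among Oona, Ualani, and Keturah: $31,000 each.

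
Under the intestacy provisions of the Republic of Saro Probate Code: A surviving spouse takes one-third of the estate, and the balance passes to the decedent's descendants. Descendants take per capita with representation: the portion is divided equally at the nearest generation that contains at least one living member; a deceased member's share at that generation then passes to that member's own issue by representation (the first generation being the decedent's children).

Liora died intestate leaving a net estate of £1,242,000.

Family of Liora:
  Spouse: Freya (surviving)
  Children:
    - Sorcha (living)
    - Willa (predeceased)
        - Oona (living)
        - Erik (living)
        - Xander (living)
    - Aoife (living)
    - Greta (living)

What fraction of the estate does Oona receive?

Freya takes one-third of £1,242,000 = £414,000. The remaining £828,000 passes to the descendants.
The descendants' portion (£828,000) is divided into 4 shares of £207,000: Sorcha, Aoife, and Greta each take £207,000; Willa's £207,000 share passes to Willa's issue.
Willa's share (£207,000) is divided into 3 shares of £69,000: Oona, Erik, and Xander each take £69,000.

Oona receives 1/18 of the estate.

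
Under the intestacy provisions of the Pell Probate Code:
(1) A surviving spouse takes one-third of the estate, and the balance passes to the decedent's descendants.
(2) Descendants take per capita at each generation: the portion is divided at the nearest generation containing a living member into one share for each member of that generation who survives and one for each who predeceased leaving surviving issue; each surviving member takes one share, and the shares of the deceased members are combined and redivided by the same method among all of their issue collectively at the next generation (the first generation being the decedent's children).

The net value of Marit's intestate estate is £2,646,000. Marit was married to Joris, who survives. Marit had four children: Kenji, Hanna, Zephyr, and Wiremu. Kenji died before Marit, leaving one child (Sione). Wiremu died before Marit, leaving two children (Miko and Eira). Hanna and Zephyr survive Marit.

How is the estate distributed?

Joris takes one-third of £2,646,000 = £882,000. The remaining £1,764,000 passes to the descendants.
The descendants' portion (£1,764,000) is divided at the children's generation into 4 shares of £441,000. Hanna and Zephyr each take £441,000. The 2 shares of the deceased (Kenji and Wiremu) are combined into a pool of £882,000.
That pool (£882,000) is divided at the grandchildren's generation equally among Sione, Miko, and Eira: £294,000 each.

Joris: £882,000; Sione: £294,000; Hanna: £441,000; Zephyr: £441,000; Miko: £294,000; Eira: £294,000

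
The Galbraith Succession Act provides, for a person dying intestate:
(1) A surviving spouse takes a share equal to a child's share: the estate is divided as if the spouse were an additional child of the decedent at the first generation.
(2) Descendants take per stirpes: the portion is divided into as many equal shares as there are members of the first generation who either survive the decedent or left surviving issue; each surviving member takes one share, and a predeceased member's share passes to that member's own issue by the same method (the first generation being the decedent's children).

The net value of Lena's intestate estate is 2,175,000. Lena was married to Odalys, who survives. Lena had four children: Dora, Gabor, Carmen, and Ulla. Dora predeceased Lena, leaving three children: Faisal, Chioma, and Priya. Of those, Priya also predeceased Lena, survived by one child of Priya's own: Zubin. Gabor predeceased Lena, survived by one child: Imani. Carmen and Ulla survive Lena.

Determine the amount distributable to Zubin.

Zubin receives 145,000.

The spouse counts as an additional share at the children's level, so there are 5 primary shares of 435,000. Odalys takes one such share (435,000).
The children's combined portion (1,740,000) is divided into 4 shares of 435,000: Carmen and Ulla each take 435,000; Dora's 435,000 share passes to Dora's issue; Gabor's 435,000 share passes to Gabor's issue.
Dora's share (435,000) is divided into 3 shares of 145,000: Faisal and Chioma each take 145,000; Priya's 145,000 share passes to Priya's issue.
Priya's share (145,000) passes entirely to Zubin.
Gabor's share (435,000) passes entirely to Imani.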